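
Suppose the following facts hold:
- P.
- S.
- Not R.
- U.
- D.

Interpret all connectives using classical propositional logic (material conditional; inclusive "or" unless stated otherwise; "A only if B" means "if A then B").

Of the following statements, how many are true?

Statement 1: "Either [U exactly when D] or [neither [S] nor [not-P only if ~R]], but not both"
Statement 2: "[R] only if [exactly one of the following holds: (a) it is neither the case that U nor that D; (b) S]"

2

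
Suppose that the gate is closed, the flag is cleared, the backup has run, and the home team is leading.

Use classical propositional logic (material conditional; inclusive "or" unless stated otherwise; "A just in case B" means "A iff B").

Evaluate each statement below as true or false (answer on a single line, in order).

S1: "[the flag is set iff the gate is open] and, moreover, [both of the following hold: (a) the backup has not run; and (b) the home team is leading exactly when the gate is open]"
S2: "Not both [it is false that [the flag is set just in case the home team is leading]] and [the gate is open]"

Let S = "the flag is set" (F), Q = "the gate is open" (F), R = "the backup has run" (T), L = "the home team is leading" (T).

S1: In symbols: (S ↔ Q) ∧ (¬R ∧ (L ↔ Q))

S ↔ Q = F ↔ F = T
¬R = ¬T = F
L ↔ Q = T ↔ F = F
¬R ∧ (L ↔ Q) = F ∧ F = F
(S ↔ Q) ∧ (¬R ∧ (L ↔ Q)) = T ∧ F = F
So S1 is false.

S2: Parsed as ¬(S ↔ L) ↑ Q

S ↔ L = F ↔ T = F
¬(S ↔ L) = ¬F = T
¬(S ↔ L) ↑ Q = T ↑ F = T
Hence S2 is true.

S1 false / S2 true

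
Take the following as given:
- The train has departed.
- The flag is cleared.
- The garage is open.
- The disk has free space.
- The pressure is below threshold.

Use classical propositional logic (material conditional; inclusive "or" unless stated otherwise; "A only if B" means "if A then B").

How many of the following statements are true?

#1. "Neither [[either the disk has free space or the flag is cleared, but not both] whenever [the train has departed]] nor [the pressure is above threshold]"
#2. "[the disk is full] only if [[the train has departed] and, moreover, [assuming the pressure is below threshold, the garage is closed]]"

2

Let P = "the train has departed" (True), S = "the disk is full" (False), Q = "the flag is set" (False), U = "the pressure is above threshold" (False), R = "the garage is closed" (False).

#1: Formalization: (P -> (not S xor not Q)) nor U

not S = not False = True
not Q = not False = True
not S xor not Q = True xor True = False
P -> (not S xor not Q) = True -> False = False
(P -> (not S xor not Q)) nor U = False nor False = True
Hence #1 is true.

#2: Parsed as S -> (P and (not U -> R))

not U = not False = True
not U -> R = True -> False = False
P and (not U -> R) = True and False = False
S -> (P and (not U -> R)) = False -> False = True
Hence #2 is true.

True statements: 2 (#1, #2).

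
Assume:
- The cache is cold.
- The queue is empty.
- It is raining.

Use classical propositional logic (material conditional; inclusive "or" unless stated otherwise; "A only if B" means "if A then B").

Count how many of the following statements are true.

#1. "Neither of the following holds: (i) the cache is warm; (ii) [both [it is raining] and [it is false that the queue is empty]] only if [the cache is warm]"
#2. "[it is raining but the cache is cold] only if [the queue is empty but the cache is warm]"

0

Let P = "the cache is warm" (False), Q = "it is raining" (True), K = "the queue is empty" (True).

#1: This is P nor ((Q and not K) -> P).

not K = not True = False
Q and not K = True and False = False
(Q and not K) -> P = False -> False = True
P nor ((Q and not K) -> P) = False nor True = False
Hence #1 is false.

#2: Parsed as (Q and not P) -> (K and P)

not P = not False = True
Q and not P = True and True = True
K and P = True and False = False
(Q and not P) -> (K and P) = True -> False = False
Thus #2 is false.

Count: 0.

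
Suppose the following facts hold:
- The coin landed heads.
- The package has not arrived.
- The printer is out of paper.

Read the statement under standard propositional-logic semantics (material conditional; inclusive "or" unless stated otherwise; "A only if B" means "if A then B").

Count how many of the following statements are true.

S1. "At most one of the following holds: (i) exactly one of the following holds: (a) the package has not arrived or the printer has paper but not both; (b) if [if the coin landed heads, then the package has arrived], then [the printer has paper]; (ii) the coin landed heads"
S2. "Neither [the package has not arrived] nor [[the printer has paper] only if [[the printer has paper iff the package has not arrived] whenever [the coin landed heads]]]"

1

Let Q = "the package has arrived" (F), R = "the printer has paper" (F), P = "the coin landed heads" (T).

S1: Parsed as ((~Q xor R) xor ((P -> Q) -> R)) nand P

~Q = ~F = T
~Q xor R = T xor F = T
P -> Q = T -> F = F
(P -> Q) -> R = F -> F = T
(~Q xor R) xor ((P -> Q) -> R) = T xor T = F
((~Q xor R) xor ((P -> Q) -> R)) nand P = F nand T = T
Thus S1 is true.

S2: Parsed as ~Q nor (R -> (P -> (R <-> ~Q)))

~Q = ~F = T
~Q = ~F = T
R <-> ~Q = F <-> T = F
P -> (R <-> ~Q) = T -> F = F
R -> (P -> (R <-> ~Q)) = F -> F = T
~Q nor (R -> (P -> (R <-> ~Q))) = T nor T = F
Hence S2 is false.

Count: 1.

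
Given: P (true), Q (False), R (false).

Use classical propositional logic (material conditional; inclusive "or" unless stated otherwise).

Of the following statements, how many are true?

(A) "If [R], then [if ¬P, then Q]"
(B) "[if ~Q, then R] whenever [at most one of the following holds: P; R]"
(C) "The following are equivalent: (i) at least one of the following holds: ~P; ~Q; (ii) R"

(A): Formalization: R -> (~P -> Q)

~P = ~T = F
~P -> Q = F -> F = T
R -> (~P -> Q) = F -> T = T
Hence (A) is true.

(B): Parsed as (P nand R) -> (~Q -> R)

P nand R = T nand F = T
~Q = ~F = T
~Q -> R = T -> F = F
(P nand R) -> (~Q -> R) = T -> F = F
So (B) is false.

(C): Formalization: (~P | ~Q) <-> R

~P = ~T = F
~Q = ~F = T
~P | ~Q = F | T = T
(~P | ~Q) <-> R = T <-> F = F
Thus (C) is false.

Count: 1.

1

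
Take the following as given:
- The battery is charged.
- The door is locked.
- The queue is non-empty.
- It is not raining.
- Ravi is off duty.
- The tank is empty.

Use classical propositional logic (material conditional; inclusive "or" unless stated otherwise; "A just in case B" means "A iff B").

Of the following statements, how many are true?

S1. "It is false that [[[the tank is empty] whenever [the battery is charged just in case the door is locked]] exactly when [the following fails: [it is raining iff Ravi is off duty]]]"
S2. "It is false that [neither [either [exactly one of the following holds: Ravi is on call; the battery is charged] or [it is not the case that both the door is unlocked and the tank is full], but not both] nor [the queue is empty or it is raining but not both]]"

Let M = "the battery is charged" (T), L = "the door is locked" (T), H = "the tank is full" (F), G = "it is raining" (F), P = "Ravi is on call" (F), W = "the queue is empty" (F).

S1: In symbols: ~(((M <-> L) -> ~H) <-> ~(G <-> ~P))

M <-> L = T <-> T = T
~H = ~F = T
(M <-> L) -> ~H = T -> T = T
~P = ~F = T
G <-> ~P = F <-> T = F
~(G <-> ~P) = ~F = T
((M <-> L) -> ~H) <-> ~(G <-> ~P) = T <-> T = T
~(((M <-> L) -> ~H) <-> ~(G <-> ~P)) = ~T = F
So S1 is false.

S2: This is ~(((P xor M) xor (~L nand H)) nor (W xor G)).

P xor M = F xor T = T
~L = ~T = F
~L nand H = F nand F = T
(P xor M) xor (~L nand H) = T xor T = F
W xor G = F xor F = F
((P xor M) xor (~L nand H)) nor (W xor G) = F nor F = T
~(((P xor M) xor (~L nand H)) nor (W xor G)) = ~T = F
Thus S2 is false.

True statements: 0 (none).

0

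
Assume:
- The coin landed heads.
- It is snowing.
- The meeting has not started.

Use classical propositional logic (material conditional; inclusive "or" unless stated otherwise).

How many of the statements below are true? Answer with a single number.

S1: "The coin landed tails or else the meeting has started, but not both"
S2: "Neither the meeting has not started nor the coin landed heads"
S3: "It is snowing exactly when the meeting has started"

Let Q = "the coin landed heads" (T), K = "the meeting has started" (F), D = "it is snowing" (T).

S1: Parsed as ¬Q ⊕ K

¬Q = ¬T = F
¬Q ⊕ K = F ⊕ F = F
Hence S1 is false.

S2: This is ¬K ↓ Q.

¬K = ¬F = T
¬K ↓ Q = T ↓ T = F
Thus S2 is false.

S3: This is D ↔ K.

D ↔ K = T ↔ F = F
So S3 is false.

True statements: 0 (none).

0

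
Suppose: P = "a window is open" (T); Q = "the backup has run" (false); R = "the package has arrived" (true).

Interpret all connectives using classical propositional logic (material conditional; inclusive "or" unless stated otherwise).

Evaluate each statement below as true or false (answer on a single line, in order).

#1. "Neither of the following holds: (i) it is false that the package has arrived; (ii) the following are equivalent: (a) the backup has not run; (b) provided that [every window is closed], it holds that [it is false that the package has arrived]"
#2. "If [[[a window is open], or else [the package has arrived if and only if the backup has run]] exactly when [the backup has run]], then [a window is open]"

#1: This is ¬R ↓ (¬Q ↔ (¬P → ¬R)).

¬R = ¬T = F
¬Q = ¬F = T
¬P = ¬T = F
¬R = ¬T = F
¬P → ¬R = F → F = T
¬Q ↔ (¬P → ¬R) = T ↔ T = T
¬R ↓ (¬Q ↔ (¬P → ¬R)) = F ↓ T = F
Thus #1 is false.

#2: This is ((P ∨ (R ↔ Q)) ↔ Q) → P.

R ↔ Q = T ↔ F = F
P ∨ (R ↔ Q) = T ∨ F = T
(P ∨ (R ↔ Q)) ↔ Q = T ↔ F = F
((P ∨ (R ↔ Q)) ↔ Q) → P = F → T = T
Hence #2 is true.

#1 F; #2 T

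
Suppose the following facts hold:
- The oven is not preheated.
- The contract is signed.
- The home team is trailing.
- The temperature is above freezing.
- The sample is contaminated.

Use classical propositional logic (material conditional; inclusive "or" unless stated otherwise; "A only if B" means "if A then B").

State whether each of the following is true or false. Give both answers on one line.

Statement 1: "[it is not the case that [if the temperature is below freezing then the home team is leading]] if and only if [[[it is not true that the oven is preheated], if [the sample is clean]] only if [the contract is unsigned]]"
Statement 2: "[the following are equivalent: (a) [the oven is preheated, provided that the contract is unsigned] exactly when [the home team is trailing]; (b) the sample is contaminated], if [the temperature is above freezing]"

Statement 1 True / Statement 2 True

Let S = "the temperature is below freezing" (False), R = "the home team is leading" (False), U = "the sample is contaminated" (True), P = "the oven is preheated" (False), Q = "the contract is signed" (True).

Statement 1: Parsed as not (S -> R) iff ((not U -> not P) -> not Q)

S -> R = False -> False = True
not (S -> R) = not True = False
not U = not True = False
not P = not False = True
not U -> not P = False -> True = True
not Q = not True = False
(not U -> not P) -> not Q = True -> False = False
not (S -> R) iff ((not U -> not P) -> not Q) = False iff False = True
So Statement 1 is true.

Statement 2: This is not S -> (((not Q -> P) iff not R) iff U).

not S = not False = True
not Q = not True = False
not Q -> P = False -> False = True
not R = not False = True
(not Q -> P) iff not R = True iff True = True
((not Q -> P) iff not R) iff U = True iff True = True
not S -> (((not Q -> P) iff not R) iff U) = True -> True = True
Hence Statement 2 is true.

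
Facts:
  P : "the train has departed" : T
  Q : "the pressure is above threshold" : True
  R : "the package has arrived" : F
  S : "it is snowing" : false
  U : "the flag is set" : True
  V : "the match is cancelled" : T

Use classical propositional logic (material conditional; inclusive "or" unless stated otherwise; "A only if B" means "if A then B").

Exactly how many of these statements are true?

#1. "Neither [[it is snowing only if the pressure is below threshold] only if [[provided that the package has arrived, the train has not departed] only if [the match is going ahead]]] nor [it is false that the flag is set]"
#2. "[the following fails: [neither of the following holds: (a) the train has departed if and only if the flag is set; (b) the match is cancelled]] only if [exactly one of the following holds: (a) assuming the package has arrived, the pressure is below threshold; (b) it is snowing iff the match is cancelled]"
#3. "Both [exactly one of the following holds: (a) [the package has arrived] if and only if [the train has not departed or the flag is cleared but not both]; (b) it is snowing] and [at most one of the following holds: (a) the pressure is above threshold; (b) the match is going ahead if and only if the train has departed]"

#1: In symbols: ((S -> ~Q) -> ((R -> ~P) -> ~V)) nor ~U

~Q = ~T = F
S -> ~Q = F -> F = T
~P = ~T = F
R -> ~P = F -> F = T
~V = ~T = F
(R -> ~P) -> ~V = T -> F = F
(S -> ~Q) -> ((R -> ~P) -> ~V) = T -> F = F
~U = ~T = F
((S -> ~Q) -> ((R -> ~P) -> ~V)) nor ~U = F nor F = T
So #1 is true.

#2: Formalization: ~((P <-> U) nor V) -> ((R -> ~Q) xor (S <-> V))

P <-> U = T <-> T = T
(P <-> U) nor V = T nor T = F
~((P <-> U) nor V) = ~F = T
~Q = ~T = F
R -> ~Q = F -> F = T
S <-> V = F <-> T = F
(R -> ~Q) xor (S <-> V) = T xor F = T
~((P <-> U) nor V) -> ((R -> ~Q) xor (S <-> V)) = T -> T = T
Thus #2 is true.

#3: Parsed as ((R <-> (~P xor ~U)) xor S) & (Q nand (~V <-> P))

~P = ~T = F
~U = ~T = F
~P xor ~U = F xor F = F
R <-> (~P xor ~U) = F <-> F = T
(R <-> (~P xor ~U)) xor S = T xor F = T
~V = ~T = F
~V <-> P = F <-> T = F
Q nand (~V <-> P) = T nand F = T
((R <-> (~P xor ~U)) xor S) & (Q nand (~V <-> P)) = T & T = T
Thus #3 is true.

True statements: 3 (#1, #2, #3).

3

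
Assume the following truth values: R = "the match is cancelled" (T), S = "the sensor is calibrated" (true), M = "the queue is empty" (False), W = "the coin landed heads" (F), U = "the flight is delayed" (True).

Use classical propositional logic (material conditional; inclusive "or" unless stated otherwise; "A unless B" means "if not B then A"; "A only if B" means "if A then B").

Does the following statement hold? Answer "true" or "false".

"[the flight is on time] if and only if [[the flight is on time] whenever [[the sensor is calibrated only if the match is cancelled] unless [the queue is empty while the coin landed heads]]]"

True

This is ~U <-> (((S -> R) | (M & W)) -> ~U).

~U = ~T = F
S -> R = T -> T = T
M & W = F & F = F
(S -> R) | (M & W) = T | F = T
~U = ~T = F
((S -> R) | (M & W)) -> ~U = T -> F = F
~U <-> (((S -> R) | (M & W)) -> ~U) = F <-> F = T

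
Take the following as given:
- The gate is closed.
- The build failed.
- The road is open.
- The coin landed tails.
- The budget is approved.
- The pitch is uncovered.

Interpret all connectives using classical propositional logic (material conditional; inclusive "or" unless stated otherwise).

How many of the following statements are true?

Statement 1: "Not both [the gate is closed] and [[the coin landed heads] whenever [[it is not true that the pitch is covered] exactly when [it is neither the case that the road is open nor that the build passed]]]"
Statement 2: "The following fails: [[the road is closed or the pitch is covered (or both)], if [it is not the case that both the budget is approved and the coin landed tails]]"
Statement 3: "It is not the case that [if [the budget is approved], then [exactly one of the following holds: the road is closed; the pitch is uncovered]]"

0

Let P = "the gate is open" (F), V = "the pitch is covered" (F), R = "the road is closed" (F), Q = "the build passed" (F), S = "the coin landed heads" (F), U = "the budget is approved" (T).

Statement 1: Formalization: ~P nand ((~V <-> (~R nor Q)) -> S)

~P = ~F = T
~V = ~F = T
~R = ~F = T
~R nor Q = T nor F = F
~V <-> (~R nor Q) = T <-> F = F
(~V <-> (~R nor Q)) -> S = F -> F = T
~P nand ((~V <-> (~R nor Q)) -> S) = T nand T = F
Hence Statement 1 is false.

Statement 2: Formalization: ~((U nand ~S) -> (R | V))

~S = ~F = T
U nand ~S = T nand T = F
R | V = F | F = F
(U nand ~S) -> (R | V) = F -> F = T
~((U nand ~S) -> (R | V)) = ~T = F
Thus Statement 2 is false.

Statement 3: Parsed as ~(U -> (R xor ~V))

~V = ~F = T
R xor ~V = F xor T = T
U -> (R xor ~V) = T -> T = T
~(U -> (R xor ~V)) = ~T = F
Hence Statement 3 is false.

True statements: 0 (none).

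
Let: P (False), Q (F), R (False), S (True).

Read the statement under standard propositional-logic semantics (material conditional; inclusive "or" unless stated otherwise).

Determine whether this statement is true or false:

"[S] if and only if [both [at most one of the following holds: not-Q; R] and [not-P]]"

Values: S=True, Q=False, R=False, P=False.
Parsed as S iff ((not Q nand R) and not P)

not Q = not False = True
not Q nand R = True nand False = True
not P = not False = True
(not Q nand R) and not P = True and True = True
S iff ((not Q nand R) and not P) = True iff True = True

True.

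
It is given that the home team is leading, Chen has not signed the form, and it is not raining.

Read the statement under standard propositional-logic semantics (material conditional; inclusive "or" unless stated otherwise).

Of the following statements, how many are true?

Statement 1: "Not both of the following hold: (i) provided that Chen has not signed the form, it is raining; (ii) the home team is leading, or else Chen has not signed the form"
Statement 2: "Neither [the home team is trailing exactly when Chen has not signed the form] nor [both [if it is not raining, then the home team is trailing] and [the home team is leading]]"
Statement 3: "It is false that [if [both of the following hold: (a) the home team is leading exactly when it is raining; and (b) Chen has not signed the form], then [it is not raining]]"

2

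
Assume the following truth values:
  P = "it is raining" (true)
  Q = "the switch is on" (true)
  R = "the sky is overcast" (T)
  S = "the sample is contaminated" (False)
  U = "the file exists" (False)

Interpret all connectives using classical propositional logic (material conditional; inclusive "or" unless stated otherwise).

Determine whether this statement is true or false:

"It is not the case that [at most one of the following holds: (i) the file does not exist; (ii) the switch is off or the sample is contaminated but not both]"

False.

Parsed as ~(~U nand (~Q xor S))

~U = ~F = T
~Q = ~T = F
~Q xor S = F xor F = F
~U nand (~Q xor S) = T nand F = T
~(~U nand (~Q xor S)) = ~T = F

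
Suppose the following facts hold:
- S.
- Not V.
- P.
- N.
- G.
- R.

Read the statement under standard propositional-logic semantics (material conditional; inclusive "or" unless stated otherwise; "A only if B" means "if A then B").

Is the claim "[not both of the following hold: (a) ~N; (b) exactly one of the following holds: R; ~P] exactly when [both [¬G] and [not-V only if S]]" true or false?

false

This is (not N nand (R xor not P)) iff (not G and (not V -> S)).

not N = not True = False
not P = not True = False
R xor not P = True xor False = True
not N nand (R xor not P) = False nand True = True
not G = not True = False
not V = not False = True
not V -> S = True -> True = True
not G and (not V -> S) = False and True = False
(not N nand (R xor not P)) iff (not G and (not V -> S)) = True iff False = False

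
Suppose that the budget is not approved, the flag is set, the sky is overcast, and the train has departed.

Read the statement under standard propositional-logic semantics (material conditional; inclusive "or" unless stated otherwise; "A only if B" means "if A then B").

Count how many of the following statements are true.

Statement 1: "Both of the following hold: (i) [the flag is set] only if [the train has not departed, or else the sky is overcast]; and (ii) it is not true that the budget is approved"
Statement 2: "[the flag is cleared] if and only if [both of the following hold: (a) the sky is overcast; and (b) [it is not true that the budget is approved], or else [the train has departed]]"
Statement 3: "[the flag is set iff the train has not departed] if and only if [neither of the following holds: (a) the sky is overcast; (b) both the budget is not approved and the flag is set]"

2

Let Q = "the flag is set" (T), S = "the train has departed" (T), R = "the sky is overcast" (T), P = "the budget is approved" (F).

Statement 1: Formalization: (Q -> (~S | R)) & ~P

~S = ~T = F
~S | R = F | T = T
Q -> (~S | R) = T -> T = T
~P = ~F = T
(Q -> (~S | R)) & ~P = T & T = T
Hence Statement 1 is true.

Statement 2: Parsed as ~Q <-> (R & (~P | S))

~Q = ~T = F
~P = ~F = T
~P | S = T | T = T
R & (~P | S) = T & T = T
~Q <-> (R & (~P | S)) = F <-> T = F
Thus Statement 2 is false.

Statement 3: In symbols: (Q <-> ~S) <-> (R nor (~P & Q))

~S = ~T = F
Q <-> ~S = T <-> F = F
~P = ~F = T
~P & Q = T & T = T
R nor (~P & Q) = T nor T = F
(Q <-> ~S) <-> (R nor (~P & Q)) = F <-> F = T
Hence Statement 3 is true.

2 of the 3 statements are true.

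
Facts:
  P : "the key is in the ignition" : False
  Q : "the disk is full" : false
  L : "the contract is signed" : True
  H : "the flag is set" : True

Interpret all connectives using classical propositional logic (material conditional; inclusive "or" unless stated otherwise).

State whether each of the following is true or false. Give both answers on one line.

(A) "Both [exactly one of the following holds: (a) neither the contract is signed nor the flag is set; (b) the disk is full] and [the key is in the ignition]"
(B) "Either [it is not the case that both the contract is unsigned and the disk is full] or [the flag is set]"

(A) F, (B) T

(A): Parsed as ((L nor H) xor Q) and P

L nor H = True nor True = False
(L nor H) xor Q = False xor False = False
((L nor H) xor Q) and P = False and False = False
Thus (A) is false.

(B): Parsed as (not L nand Q) or H

not L = not True = False
not L nand Q = False nand False = True
(not L nand Q) or H = True or True = True
Thus (B) is true.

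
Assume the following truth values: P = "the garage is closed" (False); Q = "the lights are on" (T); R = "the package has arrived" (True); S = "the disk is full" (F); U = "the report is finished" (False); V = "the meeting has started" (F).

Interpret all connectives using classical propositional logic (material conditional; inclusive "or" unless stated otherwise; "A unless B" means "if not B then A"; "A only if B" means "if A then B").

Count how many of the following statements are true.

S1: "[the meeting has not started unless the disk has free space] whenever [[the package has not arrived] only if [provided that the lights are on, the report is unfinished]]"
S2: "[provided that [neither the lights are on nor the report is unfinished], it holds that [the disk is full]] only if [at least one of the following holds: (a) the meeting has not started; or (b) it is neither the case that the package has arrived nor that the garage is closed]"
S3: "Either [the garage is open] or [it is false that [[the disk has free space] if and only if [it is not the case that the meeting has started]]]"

3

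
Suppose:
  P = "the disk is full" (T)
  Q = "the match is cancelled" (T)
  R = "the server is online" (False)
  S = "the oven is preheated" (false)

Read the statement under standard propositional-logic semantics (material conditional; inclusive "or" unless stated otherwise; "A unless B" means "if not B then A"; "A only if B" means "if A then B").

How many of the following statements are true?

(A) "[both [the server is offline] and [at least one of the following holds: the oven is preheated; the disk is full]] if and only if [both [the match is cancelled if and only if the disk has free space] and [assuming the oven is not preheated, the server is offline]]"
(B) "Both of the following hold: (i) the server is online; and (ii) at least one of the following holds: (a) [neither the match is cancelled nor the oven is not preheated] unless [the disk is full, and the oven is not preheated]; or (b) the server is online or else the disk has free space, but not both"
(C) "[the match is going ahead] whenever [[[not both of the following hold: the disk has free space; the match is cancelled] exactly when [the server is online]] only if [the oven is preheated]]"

0

(A): Parsed as (not R and (S or P)) iff ((Q iff not P) and (not S -> not R))

not R = not False = True
S or P = False or True = True
not R and (S or P) = True and True = True
not P = not True = False
Q iff not P = True iff False = False
not S = not False = True
not R = not False = True
not S -> not R = True -> True = True
(Q iff not P) and (not S -> not R) = False and True = False
(not R and (S or P)) iff ((Q iff not P) and (not S -> not R)) = True iff False = False
Hence (A) is false.

(B): In symbols: R and (((Q nor not S) or (P and not S)) or (R xor not P))

not S = not False = True
Q nor not S = True nor True = False
not S = not False = True
P and not S = True and True = True
(Q nor not S) or (P and not S) = False or True = True
not P = not True = False
R xor not P = False xor False = False
((Q nor not S) or (P and not S)) or (R xor not P) = True or False = True
R and (((Q nor not S) or (P and not S)) or (R xor not P)) = False and True = False
So (B) is false.

(C): Parsed as (((not P nand Q) iff R) -> S) -> not Q

not P = not True = False
not P nand Q = False nand True = True
(not P nand Q) iff R = True iff False = False
((not P nand Q) iff R) -> S = False -> False = True
not Q = not True = False
(((not P nand Q) iff R) -> S) -> not Q = True -> False = False
So (C) is false.

0 of the 3 statements are true (none).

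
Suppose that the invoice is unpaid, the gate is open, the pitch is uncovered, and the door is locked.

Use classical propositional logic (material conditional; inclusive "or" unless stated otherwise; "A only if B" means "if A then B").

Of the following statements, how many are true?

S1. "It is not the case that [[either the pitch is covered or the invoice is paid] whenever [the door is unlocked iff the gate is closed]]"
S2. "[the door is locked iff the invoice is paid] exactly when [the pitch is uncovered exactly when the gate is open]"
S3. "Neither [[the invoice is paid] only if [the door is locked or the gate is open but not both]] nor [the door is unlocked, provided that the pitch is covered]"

1

Let U = "the door is locked" (T), L = "the gate is open" (T), R = "the pitch is covered" (F), P = "the invoice is paid" (F).

S1: In symbols: ~((~U <-> ~L) -> (R | P))

~U = ~T = F
~L = ~T = F
~U <-> ~L = F <-> F = T
R | P = F | F = F
(~U <-> ~L) -> (R | P) = T -> F = F
~((~U <-> ~L) -> (R | P)) = ~F = T
Hence S1 is true.

S2: This is (U <-> P) <-> (~R <-> L).

U <-> P = T <-> F = F
~R = ~F = T
~R <-> L = T <-> T = T
(U <-> P) <-> (~R <-> L) = F <-> T = F
Thus S2 is false.

S3: This is (P -> (U xor L)) nor (R -> ~U).

U xor L = T xor T = F
P -> (U xor L) = F -> F = T
~U = ~T = F
R -> ~U = F -> F = T
(P -> (U xor L)) nor (R -> ~U) = T nor T = F
Thus S3 is false.

Count: 1.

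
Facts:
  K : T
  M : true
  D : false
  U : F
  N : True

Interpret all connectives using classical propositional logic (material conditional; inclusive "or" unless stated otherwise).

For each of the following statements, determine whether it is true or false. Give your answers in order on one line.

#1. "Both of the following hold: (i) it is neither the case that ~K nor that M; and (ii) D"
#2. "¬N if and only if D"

#1 False; #2 True

#1: Formalization: (not K nor M) and D

not K = not True = False
not K nor M = False nor True = False
(not K nor M) and D = False and False = False
Hence #1 is false.

#2: Formalization: not N iff D

not N = not True = False
not N iff D = False iff False = True
Thus #2 is true.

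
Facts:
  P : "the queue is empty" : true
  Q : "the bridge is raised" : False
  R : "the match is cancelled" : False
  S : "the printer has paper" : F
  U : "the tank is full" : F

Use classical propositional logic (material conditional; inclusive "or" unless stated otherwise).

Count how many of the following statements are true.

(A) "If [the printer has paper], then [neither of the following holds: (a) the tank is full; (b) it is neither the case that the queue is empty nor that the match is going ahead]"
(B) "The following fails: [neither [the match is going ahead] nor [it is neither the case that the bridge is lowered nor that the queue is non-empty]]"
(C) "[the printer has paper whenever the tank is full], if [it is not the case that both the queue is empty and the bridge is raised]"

3

(A): Formalization: S -> (U nor (P nor not R))

not R = not False = True
P nor not R = True nor True = False
U nor (P nor not R) = False nor False = True
S -> (U nor (P nor not R)) = False -> True = True
So (A) is true.

(B): Parsed as not (not R nor (not Q nor not P))

not R = not False = True
not Q = not False = True
not P = not True = False
not Q nor not P = True nor False = False
not R nor (not Q nor not P) = True nor False = False
not (not R nor (not Q nor not P)) = not False = True
Thus (B) is true.

(C): In symbols: (P nand Q) -> (U -> S)

P nand Q = True nand False = True
U -> S = False -> False = True
(P nand Q) -> (U -> S) = True -> True = True
Hence (C) is true.

3 of the 3 statements are true ((A), (B), (C)).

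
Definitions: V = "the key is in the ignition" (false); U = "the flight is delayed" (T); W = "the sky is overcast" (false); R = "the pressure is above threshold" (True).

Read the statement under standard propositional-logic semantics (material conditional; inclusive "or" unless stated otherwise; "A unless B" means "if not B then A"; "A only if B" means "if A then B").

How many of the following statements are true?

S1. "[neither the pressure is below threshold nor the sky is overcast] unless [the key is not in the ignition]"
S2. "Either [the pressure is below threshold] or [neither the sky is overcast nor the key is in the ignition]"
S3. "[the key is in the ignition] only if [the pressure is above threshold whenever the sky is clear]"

3

S1: In symbols: (~R nor W) | ~V

~R = ~T = F
~R nor W = F nor F = T
~V = ~F = T
(~R nor W) | ~V = T | T = T
So S1 is true.

S2: Parsed as ~R | (W nor V)

~R = ~T = F
W nor V = F nor F = T
~R | (W nor V) = F | T = T
Hence S2 is true.

S3: Parsed as V -> (~W -> R)

~W = ~F = T
~W -> R = T -> T = T
V -> (~W -> R) = F -> T = T
Thus S3 is true.

Count: 3.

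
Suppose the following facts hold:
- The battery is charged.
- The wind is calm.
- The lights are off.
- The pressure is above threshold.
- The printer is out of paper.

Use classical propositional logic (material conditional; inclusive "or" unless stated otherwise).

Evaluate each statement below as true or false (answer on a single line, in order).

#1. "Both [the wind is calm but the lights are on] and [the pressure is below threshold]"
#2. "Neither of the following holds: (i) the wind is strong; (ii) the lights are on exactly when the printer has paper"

Let L = "the wind is strong" (F), G = "the lights are on" (F), N = "the pressure is above threshold" (T), R = "the printer has paper" (F).

#1: Parsed as (~L & G) & ~N

~L = ~F = T
~L & G = T & F = F
~N = ~T = F
(~L & G) & ~N = F & F = F
So #1 is false.

#2: This is L nor (G <-> R).

G <-> R = F <-> F = T
L nor (G <-> R) = F nor T = F
Thus #2 is false.

#1 False / #2 False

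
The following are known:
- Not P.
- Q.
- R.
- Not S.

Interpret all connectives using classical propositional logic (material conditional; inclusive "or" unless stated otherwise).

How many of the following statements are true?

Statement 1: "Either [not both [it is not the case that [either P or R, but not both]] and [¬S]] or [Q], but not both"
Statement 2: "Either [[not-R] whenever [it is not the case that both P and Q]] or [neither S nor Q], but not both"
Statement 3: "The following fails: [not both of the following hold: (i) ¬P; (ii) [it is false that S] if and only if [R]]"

Statement 1: Parsed as (not (P xor R) nand not S) xor Q

P xor R = False xor True = True
not (P xor R) = not True = False
not S = not False = True
not (P xor R) nand not S = False nand True = True
(not (P xor R) nand not S) xor Q = True xor True = False
So Statement 1 is false.

Statement 2: In symbols: ((P nand Q) -> not R) xor (S nor Q)

P nand Q = False nand True = True
not R = not True = False
(P nand Q) -> not R = True -> False = False
S nor Q = False nor True = False
((P nand Q) -> not R) xor (S nor Q) = False xor False = False
So Statement 2 is false.

Statement 3: Parsed as not (not P nand (not S iff R))

not P = not False = True
not S = not False = True
not S iff R = True iff True = True
not P nand (not S iff R) = True nand True = False
not (not P nand (not S iff R)) = not False = True
So Statement 3 is true.

1 of the 3 statements is true.

1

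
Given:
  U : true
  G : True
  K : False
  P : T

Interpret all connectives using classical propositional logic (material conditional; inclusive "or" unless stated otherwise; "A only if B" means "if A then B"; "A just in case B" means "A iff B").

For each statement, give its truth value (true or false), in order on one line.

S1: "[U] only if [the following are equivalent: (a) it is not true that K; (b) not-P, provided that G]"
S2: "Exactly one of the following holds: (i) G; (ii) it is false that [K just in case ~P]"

S1 false; S2 true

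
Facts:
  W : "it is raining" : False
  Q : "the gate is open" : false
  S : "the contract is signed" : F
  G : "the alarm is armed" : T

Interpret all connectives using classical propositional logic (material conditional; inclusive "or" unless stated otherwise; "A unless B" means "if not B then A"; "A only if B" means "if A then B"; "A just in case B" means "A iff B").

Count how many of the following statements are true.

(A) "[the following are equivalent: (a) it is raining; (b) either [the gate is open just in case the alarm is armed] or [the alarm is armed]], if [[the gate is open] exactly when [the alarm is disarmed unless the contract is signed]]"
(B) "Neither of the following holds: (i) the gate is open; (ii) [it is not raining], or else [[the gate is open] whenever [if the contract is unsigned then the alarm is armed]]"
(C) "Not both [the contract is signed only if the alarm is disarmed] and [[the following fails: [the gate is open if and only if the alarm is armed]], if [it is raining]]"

0

(A): Parsed as (Q <-> (~G | S)) -> (W <-> ((Q <-> G) | G))

~G = ~T = F
~G | S = F | F = F
Q <-> (~G | S) = F <-> F = T
Q <-> G = F <-> T = F
(Q <-> G) | G = F | T = T
W <-> ((Q <-> G) | G) = F <-> T = F
(Q <-> (~G | S)) -> (W <-> ((Q <-> G) | G)) = T -> F = F
Hence (A) is false.

(B): This is Q nor (~W | ((~S -> G) -> Q)).

~W = ~F = T
~S = ~F = T
~S -> G = T -> T = T
(~S -> G) -> Q = T -> F = F
~W | ((~S -> G) -> Q) = T | F = T
Q nor (~W | ((~S -> G) -> Q)) = F nor T = F
Thus (B) is false.

(C): In symbols: (S -> ~G) nand (W -> ~(Q <-> G))

~G = ~T = F
S -> ~G = F -> F = T
Q <-> G = F <-> T = F
~(Q <-> G) = ~F = T
W -> ~(Q <-> G) = F -> T = T
(S -> ~G) nand (W -> ~(Q <-> G)) = T nand T = F
Thus (C) is false.

True statements: 0 (none).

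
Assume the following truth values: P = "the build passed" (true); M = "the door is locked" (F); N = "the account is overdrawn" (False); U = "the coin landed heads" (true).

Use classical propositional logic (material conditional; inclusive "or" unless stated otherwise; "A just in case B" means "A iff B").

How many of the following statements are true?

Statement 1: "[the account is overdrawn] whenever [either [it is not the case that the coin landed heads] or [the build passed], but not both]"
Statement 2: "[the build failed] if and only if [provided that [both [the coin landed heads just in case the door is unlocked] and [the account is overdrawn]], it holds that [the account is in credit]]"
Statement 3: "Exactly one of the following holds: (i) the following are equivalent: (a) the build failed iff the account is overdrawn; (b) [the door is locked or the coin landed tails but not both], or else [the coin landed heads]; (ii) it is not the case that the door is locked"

0

Statement 1: Formalization: (¬U ⊕ P) → N

¬U = ¬T = F
¬U ⊕ P = F ⊕ T = T
(¬U ⊕ P) → N = T → F = F
Thus Statement 1 is false.

Statement 2: In symbols: ¬P ↔ (((U ↔ ¬M) ∧ N) → ¬N)

¬P = ¬T = F
¬M = ¬F = T
U ↔ ¬M = T ↔ T = T
(U ↔ ¬M) ∧ N = T ∧ F = F
¬N = ¬F = T
((U ↔ ¬M) ∧ N) → ¬N = F → T = T
¬P ↔ (((U ↔ ¬M) ∧ N) → ¬N) = F ↔ T = F
Thus Statement 2 is false.

Statement 3: Formalization: ((¬P ↔ N) ↔ ((M ⊕ ¬U) ∨ U)) ⊕ ¬M

¬P = ¬T = F
¬P ↔ N = F ↔ F = T
¬U = ¬T = F
M ⊕ ¬U = F ⊕ F = F
(M ⊕ ¬U) ∨ U = F ∨ T = T
(¬P ↔ N) ↔ ((M ⊕ ¬U) ∨ U) = T ↔ T = T
¬M = ¬F = T
((¬P ↔ N) ↔ ((M ⊕ ¬U) ∨ U)) ⊕ ¬M = T ⊕ T = F
Thus Statement 3 is false.

Count: 0.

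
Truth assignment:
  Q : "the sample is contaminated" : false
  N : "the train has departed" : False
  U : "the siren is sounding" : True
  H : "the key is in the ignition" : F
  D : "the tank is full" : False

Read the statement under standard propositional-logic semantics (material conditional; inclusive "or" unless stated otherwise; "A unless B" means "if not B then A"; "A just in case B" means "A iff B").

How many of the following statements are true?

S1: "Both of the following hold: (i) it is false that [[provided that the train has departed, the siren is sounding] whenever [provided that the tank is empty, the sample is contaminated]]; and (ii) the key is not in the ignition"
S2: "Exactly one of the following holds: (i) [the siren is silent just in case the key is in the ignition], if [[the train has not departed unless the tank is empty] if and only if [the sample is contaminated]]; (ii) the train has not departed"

0

S1: Formalization: not ((not D -> Q) -> (N -> U)) and not H

not D = not False = True
not D -> Q = True -> False = False
N -> U = False -> True = True
(not D -> Q) -> (N -> U) = False -> True = True
not ((not D -> Q) -> (N -> U)) = not True = False
not H = not False = True
not ((not D -> Q) -> (N -> U)) and not H = False and True = False
So S1 is false.

S2: In symbols: (((not N or not D) iff Q) -> (not U iff H)) xor not N

not N = not False = True
not D = not False = True
not N or not D = True or True = True
(not N or not D) iff Q = True iff False = False
not U = not True = False
not U iff H = False iff False = True
((not N or not D) iff Q) -> (not U iff H) = False -> True = True
not N = not False = True
(((not N or not D) iff Q) -> (not U iff H)) xor not N = True xor True = False
Hence S2 is false.

True statements: 0 (none).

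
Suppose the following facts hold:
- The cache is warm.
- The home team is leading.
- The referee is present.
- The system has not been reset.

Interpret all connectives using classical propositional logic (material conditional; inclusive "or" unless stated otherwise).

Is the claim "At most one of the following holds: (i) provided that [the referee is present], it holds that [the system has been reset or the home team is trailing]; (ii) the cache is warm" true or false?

True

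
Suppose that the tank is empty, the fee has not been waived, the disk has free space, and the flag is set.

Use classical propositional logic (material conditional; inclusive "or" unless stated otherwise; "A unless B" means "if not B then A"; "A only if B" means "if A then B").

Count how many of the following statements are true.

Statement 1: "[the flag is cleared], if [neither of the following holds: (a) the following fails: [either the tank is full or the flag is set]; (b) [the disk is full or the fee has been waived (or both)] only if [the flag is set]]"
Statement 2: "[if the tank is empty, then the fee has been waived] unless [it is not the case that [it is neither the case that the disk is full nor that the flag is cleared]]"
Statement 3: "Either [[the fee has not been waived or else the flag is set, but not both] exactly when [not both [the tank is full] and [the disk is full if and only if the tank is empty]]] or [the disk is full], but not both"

1

Let P = "the tank is full" (F), S = "the flag is set" (T), R = "the disk is full" (F), Q = "the fee has been waived" (F).

Statement 1: Formalization: (¬(P ∨ S) ↓ ((R ∨ Q) → S)) → ¬S

P ∨ S = F ∨ T = T
¬(P ∨ S) = ¬T = F
R ∨ Q = F ∨ F = F
(R ∨ Q) → S = F → T = T
¬(P ∨ S) ↓ ((R ∨ Q) → S) = F ↓ T = F
¬S = ¬T = F
(¬(P ∨ S) ↓ ((R ∨ Q) → S)) → ¬S = F → F = T
Thus Statement 1 is true.

Statement 2: In symbols: (¬P → Q) ∨ ¬(R ↓ ¬S)

¬P = ¬F = T
¬P → Q = T → F = F
¬S = ¬T = F
R ↓ ¬S = F ↓ F = T
¬(R ↓ ¬S) = ¬T = F
(¬P → Q) ∨ ¬(R ↓ ¬S) = F ∨ F = F
Hence Statement 2 is false.

Statement 3: Formalization: ((¬Q ⊕ S) ↔ (P ↑ (R ↔ ¬P))) ⊕ R

¬Q = ¬F = T
¬Q ⊕ S = T ⊕ T = F
¬P = ¬F = T
R ↔ ¬P = F ↔ T = F
P ↑ (R ↔ ¬P) = F ↑ F = T
(¬Q ⊕ S) ↔ (P ↑ (R ↔ ¬P)) = F ↔ T = F
((¬Q ⊕ S) ↔ (P ↑ (R ↔ ¬P))) ⊕ R = F ⊕ F = F
Hence Statement 3 is false.

Count: 1.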